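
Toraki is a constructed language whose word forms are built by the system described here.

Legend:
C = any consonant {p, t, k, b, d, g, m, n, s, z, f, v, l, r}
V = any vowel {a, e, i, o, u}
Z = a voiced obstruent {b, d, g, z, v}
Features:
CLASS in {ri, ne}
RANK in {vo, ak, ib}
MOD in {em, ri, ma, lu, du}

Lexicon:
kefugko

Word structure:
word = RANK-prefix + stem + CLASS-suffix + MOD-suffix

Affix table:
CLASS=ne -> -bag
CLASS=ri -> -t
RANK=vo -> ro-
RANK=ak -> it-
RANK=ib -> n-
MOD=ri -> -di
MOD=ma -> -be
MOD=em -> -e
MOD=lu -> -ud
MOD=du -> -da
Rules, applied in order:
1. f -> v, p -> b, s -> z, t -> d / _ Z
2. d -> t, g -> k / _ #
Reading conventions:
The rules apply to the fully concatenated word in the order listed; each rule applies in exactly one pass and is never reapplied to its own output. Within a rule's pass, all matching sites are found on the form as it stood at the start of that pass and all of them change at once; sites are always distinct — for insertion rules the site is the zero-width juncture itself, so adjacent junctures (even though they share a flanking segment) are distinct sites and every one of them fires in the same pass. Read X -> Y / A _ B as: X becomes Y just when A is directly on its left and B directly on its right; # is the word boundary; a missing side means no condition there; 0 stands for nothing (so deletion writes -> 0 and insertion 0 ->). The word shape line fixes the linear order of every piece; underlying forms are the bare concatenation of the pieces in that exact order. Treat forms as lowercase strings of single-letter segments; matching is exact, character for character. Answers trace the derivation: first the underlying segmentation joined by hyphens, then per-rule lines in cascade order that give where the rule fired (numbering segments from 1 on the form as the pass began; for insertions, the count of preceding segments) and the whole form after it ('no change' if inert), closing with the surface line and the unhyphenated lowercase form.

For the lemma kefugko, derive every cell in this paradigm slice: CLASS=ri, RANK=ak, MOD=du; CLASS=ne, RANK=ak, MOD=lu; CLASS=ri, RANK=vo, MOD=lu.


cell CLASS=ri, RANK=ak, MOD=du:
underlying: it-kefugko-t-da
1. f -> v, p -> b, s -> z, t -> d / _ Z: fires at position(s) 10: itkefugkodda
2. d -> t, g -> k / _ #: no change
surface: itkefugkodda

cell CLASS=ne, RANK=ak, MOD=lu:
underlying: it-kefugko-bag-ud
1. f -> v, p -> b, s -> z, t -> d / _ Z: no change
2. d -> t, g -> k / _ #: fires at position(s) 14: itkefugkobagut
surface: itkefugkobagut

cell CLASS=ri, RANK=vo, MOD=lu:
underlying: ro-kefugko-t-ud
1. f -> v, p -> b, s -> z, t -> d / _ Z: no change
2. d -> t, g -> k / _ #: fires at position(s) 12: rokefugkotut
surface: rokefugkotut


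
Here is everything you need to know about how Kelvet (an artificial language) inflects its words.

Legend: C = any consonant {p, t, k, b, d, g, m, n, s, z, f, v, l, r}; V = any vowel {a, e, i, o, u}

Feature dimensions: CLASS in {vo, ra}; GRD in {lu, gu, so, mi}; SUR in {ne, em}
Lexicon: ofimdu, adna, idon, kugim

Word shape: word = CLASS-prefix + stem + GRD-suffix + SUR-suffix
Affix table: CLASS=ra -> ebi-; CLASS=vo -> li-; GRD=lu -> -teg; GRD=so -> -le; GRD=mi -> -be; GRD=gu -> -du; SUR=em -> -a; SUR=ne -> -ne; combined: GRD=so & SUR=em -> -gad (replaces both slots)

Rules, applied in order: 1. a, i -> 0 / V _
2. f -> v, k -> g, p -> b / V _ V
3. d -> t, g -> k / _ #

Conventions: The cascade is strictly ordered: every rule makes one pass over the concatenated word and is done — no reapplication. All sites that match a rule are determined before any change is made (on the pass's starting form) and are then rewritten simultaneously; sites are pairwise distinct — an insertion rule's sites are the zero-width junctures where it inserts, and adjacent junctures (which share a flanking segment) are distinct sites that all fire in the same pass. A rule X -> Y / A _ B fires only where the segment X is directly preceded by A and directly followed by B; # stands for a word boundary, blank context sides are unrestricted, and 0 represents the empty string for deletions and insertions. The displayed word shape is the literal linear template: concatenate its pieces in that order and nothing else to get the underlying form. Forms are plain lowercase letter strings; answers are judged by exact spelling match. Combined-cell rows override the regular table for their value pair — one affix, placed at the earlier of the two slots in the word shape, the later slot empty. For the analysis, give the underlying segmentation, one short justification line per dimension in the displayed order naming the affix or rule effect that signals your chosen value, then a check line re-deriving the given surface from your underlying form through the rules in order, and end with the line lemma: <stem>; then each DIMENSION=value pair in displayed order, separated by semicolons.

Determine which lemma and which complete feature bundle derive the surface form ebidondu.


underlying: ebi-idon-du-a
CLASS=ra - signalled by the affix ebi-
GRD=gu - signalled by the affix -du
SUR=em - signalled by the affix -a
check: ebiidondua -> ebidondu -> ebidondu -> ebidondu
lemma: idon; CLASS=ra; GRD=gu; SUR=em


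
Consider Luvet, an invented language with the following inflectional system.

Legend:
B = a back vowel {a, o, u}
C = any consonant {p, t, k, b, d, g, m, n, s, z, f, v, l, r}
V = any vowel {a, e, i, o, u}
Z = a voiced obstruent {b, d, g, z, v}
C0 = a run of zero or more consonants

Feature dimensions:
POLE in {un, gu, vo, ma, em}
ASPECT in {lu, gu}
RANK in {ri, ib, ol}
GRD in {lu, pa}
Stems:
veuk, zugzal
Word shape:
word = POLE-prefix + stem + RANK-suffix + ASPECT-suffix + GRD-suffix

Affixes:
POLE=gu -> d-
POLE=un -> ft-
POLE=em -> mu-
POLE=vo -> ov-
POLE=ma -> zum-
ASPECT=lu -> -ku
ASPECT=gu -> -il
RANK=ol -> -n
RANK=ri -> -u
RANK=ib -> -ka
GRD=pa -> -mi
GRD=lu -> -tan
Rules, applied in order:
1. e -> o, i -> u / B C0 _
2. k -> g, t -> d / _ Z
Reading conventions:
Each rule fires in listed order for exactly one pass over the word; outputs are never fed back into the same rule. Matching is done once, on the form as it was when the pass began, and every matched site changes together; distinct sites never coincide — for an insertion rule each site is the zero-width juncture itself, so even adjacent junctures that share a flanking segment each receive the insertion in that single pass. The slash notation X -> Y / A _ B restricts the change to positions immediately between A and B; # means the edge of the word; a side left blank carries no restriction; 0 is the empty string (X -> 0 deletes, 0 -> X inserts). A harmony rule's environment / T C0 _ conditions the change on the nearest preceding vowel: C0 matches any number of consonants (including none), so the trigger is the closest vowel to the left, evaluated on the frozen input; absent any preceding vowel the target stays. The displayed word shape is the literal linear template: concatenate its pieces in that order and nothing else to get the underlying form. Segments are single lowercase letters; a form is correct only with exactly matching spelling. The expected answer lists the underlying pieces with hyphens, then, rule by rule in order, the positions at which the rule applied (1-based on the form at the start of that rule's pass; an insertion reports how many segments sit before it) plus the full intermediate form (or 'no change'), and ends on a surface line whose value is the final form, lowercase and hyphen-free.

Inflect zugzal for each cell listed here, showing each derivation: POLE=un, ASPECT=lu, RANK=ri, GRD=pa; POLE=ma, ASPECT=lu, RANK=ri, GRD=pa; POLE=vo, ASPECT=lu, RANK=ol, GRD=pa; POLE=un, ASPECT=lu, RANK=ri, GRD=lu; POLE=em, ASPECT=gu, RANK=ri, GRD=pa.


cell POLE=un, ASPECT=lu, RANK=ri, GRD=pa:
underlying: ft-zugzal-u-ku-mi
1. e -> o, i -> u / B C0 _: fires at position(s) 13: ftzugzalukumu
2. k -> g, t -> d / _ Z: fires at position(s) 2: fdzugzalukumu
surface: fdzugzalukumu

cell POLE=ma, ASPECT=lu, RANK=ri, GRD=pa:
underlying: zum-zugzal-u-ku-mi
1. e -> o, i -> u / B C0 _: fires at position(s) 14: zumzugzalukumu
2. k -> g, t -> d / _ Z: no change
surface: zumzugzalukumu

cell POLE=vo, ASPECT=lu, RANK=ol, GRD=pa:
underlying: ov-zugzal-n-ku-mi
1. e -> o, i -> u / B C0 _: fires at position(s) 13: ovzugzalnkumu
2. k -> g, t -> d / _ Z: no change
surface: ovzugzalnkumu

cell POLE=un, ASPECT=lu, RANK=ri, GRD=lu:
underlying: ft-zugzal-u-ku-tan
1. e -> o, i -> u / B C0 _: no change
2. k -> g, t -> d / _ Z: fires at position(s) 2: fdzugzalukutan
surface: fdzugzalukutan

cell POLE=em, ASPECT=gu, RANK=ri, GRD=pa:
underlying: mu-zugzal-u-il-mi
1. e -> o, i -> u / B C0 _: fires at position(s) 10: muzugzaluulmi
2. k -> g, t -> d / _ Z: no change
surface: muzugzaluulmi


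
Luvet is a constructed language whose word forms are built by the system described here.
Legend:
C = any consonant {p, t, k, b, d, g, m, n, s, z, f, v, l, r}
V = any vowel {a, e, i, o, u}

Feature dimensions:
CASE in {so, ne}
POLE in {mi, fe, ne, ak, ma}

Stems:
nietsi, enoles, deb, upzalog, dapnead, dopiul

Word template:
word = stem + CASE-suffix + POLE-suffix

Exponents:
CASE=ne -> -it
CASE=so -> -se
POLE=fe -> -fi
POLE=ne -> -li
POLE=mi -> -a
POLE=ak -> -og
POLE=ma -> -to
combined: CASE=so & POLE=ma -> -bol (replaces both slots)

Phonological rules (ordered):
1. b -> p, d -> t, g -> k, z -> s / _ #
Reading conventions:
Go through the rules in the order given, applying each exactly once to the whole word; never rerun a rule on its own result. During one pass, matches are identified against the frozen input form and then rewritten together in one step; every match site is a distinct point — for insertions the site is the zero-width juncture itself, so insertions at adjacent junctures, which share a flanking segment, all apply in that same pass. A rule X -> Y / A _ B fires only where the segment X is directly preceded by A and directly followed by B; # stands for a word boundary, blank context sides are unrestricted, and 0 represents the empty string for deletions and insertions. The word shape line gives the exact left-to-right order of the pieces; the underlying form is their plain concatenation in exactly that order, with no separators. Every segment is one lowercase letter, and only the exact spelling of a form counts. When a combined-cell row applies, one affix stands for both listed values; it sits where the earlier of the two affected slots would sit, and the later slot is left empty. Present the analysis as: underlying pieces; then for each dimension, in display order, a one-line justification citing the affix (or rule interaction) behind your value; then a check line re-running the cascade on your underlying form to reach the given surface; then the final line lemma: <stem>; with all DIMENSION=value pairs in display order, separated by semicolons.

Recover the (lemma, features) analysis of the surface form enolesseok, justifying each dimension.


underlying: enoles-se-og
CASE=so - signalled by the affix -se
POLE=ak - signalled by the affix -og
check: enolesseog -> enolesseok
lemma: enoles; CASE=so; POLE=ak


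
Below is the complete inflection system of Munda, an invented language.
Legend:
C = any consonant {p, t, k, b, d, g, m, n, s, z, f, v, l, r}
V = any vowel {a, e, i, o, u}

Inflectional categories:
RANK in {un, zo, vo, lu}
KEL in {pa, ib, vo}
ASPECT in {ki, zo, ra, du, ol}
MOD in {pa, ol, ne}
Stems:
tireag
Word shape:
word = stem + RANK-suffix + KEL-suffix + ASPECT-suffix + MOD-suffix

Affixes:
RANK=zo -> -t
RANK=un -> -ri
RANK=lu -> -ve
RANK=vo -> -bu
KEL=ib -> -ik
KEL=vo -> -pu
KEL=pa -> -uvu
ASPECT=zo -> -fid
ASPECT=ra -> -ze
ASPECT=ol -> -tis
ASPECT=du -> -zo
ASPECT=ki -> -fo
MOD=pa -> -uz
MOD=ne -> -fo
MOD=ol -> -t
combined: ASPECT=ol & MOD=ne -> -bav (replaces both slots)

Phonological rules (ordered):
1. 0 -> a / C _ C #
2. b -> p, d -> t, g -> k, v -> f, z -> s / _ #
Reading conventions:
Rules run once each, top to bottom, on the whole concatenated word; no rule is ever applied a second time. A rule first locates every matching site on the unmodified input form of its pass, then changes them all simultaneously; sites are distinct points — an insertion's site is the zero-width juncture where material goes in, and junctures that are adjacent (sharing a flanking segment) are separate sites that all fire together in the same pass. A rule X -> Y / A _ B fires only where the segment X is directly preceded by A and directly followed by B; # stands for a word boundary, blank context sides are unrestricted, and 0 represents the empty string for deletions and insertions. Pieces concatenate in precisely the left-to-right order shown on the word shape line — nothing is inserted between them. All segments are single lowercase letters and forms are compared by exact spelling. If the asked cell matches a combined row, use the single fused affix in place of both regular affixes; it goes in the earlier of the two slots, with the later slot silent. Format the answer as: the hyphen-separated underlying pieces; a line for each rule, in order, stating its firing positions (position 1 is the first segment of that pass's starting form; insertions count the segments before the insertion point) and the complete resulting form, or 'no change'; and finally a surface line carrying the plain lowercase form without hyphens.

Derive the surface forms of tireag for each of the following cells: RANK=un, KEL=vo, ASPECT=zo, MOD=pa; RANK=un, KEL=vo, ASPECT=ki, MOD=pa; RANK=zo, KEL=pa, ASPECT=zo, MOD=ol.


cell RANK=un, KEL=vo, ASPECT=zo, MOD=pa:
underlying: tireag-ri-pu-fid-uz
1. 0 -> a / C _ C #: no change
2. b -> p, d -> t, g -> k, v -> f, z -> s / _ #: fires at position(s) 15: tireagripufidus
surface: tireagripufidus

cell RANK=un, KEL=vo, ASPECT=ki, MOD=pa:
underlying: tireag-ri-pu-fo-uz
1. 0 -> a / C _ C #: no change
2. b -> p, d -> t, g -> k, v -> f, z -> s / _ #: fires at position(s) 14: tireagripufous
surface: tireagripufous

cell RANK=zo, KEL=pa, ASPECT=zo, MOD=ol:
underlying: tireag-t-uvu-fid-t
1. 0 -> a / C _ C #: inserts after position(s) 13: tireagtuvufidat
2. b -> p, d -> t, g -> k, v -> f, z -> s / _ #: no change
surface: tireagtuvufidat


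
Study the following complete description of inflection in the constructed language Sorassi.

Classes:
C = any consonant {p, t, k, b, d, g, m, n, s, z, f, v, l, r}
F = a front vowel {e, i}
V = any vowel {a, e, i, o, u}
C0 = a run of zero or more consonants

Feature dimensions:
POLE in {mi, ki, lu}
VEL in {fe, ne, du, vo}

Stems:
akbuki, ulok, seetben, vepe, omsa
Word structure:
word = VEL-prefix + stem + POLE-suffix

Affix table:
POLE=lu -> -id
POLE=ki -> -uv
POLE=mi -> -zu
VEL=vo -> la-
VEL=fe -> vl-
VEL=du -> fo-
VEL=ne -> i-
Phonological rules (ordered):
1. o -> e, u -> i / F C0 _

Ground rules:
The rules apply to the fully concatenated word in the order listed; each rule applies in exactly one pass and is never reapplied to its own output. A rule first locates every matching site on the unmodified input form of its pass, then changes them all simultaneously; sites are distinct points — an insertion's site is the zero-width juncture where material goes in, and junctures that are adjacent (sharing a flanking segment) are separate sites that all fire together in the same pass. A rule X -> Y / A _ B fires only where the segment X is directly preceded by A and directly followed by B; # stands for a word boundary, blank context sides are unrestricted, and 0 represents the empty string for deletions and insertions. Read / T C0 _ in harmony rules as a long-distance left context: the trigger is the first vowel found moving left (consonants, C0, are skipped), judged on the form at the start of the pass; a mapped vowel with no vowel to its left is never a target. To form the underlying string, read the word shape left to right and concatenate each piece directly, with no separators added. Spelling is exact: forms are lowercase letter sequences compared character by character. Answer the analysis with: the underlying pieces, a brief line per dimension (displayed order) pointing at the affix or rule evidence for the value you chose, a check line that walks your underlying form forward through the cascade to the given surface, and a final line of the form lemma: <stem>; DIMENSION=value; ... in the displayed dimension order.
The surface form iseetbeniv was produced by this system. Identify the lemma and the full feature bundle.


underlying: i-seetben-uv
POLE=ki - signalled by the affix -uv
VEL=ne - signalled by the affix i-
check: iseetbenuv -> iseetbeniv
lemma: seetben; POLE=ki; VEL=ne


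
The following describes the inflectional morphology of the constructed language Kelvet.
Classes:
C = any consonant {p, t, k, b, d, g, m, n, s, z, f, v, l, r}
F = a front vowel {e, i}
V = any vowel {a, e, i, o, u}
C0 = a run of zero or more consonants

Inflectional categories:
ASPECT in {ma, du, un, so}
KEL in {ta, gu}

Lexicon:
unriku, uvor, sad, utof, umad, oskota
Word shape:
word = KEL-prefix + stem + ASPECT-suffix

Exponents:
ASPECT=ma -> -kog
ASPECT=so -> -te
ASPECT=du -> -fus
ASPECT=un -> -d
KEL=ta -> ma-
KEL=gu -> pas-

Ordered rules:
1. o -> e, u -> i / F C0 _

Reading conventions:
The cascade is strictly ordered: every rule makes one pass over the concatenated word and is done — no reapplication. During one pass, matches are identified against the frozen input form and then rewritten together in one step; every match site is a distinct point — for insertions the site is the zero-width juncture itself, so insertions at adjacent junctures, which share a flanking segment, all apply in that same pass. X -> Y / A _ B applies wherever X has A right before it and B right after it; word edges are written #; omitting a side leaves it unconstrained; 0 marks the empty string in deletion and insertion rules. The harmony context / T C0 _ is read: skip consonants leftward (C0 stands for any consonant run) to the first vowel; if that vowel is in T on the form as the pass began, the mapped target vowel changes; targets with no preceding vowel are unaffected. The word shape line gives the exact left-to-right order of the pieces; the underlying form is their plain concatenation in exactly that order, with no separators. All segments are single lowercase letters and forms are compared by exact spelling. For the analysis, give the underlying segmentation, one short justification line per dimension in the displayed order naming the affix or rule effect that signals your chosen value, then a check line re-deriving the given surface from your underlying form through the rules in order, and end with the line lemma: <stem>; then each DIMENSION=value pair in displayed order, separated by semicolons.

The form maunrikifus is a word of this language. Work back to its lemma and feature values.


underlying: ma-unriku-fus
ASPECT=du - signalled by the affix -fus
KEL=ta - signalled by the affix ma-
check: maunrikufus -> maunrikifus
lemma: unriku; ASPECT=du; KEL=ta


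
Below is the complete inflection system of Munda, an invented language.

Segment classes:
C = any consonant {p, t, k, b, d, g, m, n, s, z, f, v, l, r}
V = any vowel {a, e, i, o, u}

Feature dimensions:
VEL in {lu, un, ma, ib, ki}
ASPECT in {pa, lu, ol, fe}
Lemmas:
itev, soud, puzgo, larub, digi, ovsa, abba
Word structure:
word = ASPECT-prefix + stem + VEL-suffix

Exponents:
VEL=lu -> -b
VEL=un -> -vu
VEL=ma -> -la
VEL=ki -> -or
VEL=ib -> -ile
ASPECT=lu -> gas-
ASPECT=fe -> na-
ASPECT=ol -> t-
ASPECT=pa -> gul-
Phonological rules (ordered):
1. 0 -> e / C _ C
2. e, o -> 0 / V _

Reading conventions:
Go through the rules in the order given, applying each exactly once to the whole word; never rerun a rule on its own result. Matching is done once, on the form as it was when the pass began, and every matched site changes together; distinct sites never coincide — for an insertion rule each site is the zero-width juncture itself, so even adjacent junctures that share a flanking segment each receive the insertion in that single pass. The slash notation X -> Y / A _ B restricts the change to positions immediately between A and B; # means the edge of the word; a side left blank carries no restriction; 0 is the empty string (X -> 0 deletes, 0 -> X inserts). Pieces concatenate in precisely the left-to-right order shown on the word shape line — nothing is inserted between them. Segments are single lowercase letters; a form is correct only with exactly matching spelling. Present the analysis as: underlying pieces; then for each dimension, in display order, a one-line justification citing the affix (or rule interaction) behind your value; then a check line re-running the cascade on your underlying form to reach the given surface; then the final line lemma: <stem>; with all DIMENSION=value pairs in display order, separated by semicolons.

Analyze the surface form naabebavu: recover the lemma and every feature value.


underlying: na-abba-vu
VEL=un - signalled by the affix -vu
ASPECT=fe - signalled by the affix na-
check: naabbavu -> naabebavu -> naabebavu
lemma: abba; VEL=un; ASPECT=fe


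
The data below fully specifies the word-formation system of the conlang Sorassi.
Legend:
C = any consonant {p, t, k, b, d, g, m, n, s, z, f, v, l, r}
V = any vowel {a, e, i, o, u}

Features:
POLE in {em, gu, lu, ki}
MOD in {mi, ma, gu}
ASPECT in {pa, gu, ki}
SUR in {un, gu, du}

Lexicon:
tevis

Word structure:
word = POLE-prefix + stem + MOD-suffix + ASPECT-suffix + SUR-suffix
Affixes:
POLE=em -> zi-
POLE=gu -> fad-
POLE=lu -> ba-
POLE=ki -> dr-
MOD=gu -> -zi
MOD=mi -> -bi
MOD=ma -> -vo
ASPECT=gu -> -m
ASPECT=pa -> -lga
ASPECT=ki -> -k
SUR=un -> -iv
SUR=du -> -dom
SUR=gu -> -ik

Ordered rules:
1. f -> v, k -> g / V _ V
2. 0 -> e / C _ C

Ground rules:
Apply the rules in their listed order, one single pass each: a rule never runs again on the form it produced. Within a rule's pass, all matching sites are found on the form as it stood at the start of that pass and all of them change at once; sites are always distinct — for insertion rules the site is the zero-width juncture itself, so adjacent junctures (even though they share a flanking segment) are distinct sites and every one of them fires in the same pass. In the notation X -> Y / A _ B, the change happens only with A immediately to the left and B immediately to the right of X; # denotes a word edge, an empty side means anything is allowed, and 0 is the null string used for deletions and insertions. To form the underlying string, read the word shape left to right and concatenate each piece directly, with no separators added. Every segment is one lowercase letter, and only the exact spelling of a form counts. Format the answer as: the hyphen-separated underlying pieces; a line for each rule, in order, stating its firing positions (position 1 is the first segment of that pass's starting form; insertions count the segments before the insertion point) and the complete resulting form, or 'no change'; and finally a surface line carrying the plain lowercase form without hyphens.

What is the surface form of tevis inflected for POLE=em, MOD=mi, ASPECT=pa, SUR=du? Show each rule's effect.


underlying: zi-tevis-bi-lga-dom
1. f -> v, k -> g / V _ V: no change
2. 0 -> e / C _ C: inserts after position(s) 7, 10: zitevisebilegadom
surface: zitevisebilegadom


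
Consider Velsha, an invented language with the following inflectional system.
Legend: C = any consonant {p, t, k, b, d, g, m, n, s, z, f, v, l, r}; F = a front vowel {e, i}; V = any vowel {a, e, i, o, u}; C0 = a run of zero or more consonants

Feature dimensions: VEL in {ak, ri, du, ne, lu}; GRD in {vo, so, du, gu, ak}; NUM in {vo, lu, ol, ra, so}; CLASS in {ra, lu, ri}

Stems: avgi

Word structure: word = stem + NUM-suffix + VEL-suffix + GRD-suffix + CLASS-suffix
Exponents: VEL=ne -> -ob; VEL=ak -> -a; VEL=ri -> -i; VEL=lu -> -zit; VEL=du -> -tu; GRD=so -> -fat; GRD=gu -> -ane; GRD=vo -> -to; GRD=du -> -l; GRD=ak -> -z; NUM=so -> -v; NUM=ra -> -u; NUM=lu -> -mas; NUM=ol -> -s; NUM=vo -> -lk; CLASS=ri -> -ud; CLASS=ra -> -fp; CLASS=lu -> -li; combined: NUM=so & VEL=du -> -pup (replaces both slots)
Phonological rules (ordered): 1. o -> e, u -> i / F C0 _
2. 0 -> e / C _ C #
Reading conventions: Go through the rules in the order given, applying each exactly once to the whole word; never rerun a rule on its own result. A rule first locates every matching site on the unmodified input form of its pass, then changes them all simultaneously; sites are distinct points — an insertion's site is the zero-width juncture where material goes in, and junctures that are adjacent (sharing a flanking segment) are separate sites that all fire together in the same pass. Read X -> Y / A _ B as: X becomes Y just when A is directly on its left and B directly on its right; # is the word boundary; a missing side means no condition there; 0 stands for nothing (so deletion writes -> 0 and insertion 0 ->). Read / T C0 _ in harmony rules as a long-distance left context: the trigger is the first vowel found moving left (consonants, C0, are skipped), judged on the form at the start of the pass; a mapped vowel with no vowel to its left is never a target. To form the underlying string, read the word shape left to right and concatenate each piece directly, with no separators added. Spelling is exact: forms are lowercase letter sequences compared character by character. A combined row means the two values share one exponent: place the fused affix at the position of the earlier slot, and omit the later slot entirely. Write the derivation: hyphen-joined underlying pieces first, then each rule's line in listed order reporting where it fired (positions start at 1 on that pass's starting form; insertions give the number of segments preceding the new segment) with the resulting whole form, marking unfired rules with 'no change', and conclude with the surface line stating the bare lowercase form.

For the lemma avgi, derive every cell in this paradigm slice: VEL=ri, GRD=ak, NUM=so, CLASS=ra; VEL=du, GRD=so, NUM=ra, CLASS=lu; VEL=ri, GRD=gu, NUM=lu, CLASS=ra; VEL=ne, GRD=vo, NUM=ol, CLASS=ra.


cell VEL=ri, GRD=ak, NUM=so, CLASS=ra:
underlying: avgi-v-i-z-fp
1. o -> e, u -> i / F C0 _: no change
2. 0 -> e / C _ C #: inserts after position(s) 8: avgivizfep
surface: avgivizfep

cell VEL=du, GRD=so, NUM=ra, CLASS=lu:
underlying: avgi-u-tu-fat-li
1. o -> e, u -> i / F C0 _: fires at position(s) 5: avgiitufatli
2. 0 -> e / C _ C #: no change
surface: avgiitufatli

cell VEL=ri, GRD=gu, NUM=lu, CLASS=ra:
underlying: avgi-mas-i-ane-fp
1. o -> e, u -> i / F C0 _: no change
2. 0 -> e / C _ C #: inserts after position(s) 12: avgimasianefep
surface: avgimasianefep

cell VEL=ne, GRD=vo, NUM=ol, CLASS=ra:
underlying: avgi-s-ob-to-fp
1. o -> e, u -> i / F C0 _: fires at position(s) 6: avgisebtofp
2. 0 -> e / C _ C #: inserts after position(s) 10: avgisebtofep
surface: avgisebtofep


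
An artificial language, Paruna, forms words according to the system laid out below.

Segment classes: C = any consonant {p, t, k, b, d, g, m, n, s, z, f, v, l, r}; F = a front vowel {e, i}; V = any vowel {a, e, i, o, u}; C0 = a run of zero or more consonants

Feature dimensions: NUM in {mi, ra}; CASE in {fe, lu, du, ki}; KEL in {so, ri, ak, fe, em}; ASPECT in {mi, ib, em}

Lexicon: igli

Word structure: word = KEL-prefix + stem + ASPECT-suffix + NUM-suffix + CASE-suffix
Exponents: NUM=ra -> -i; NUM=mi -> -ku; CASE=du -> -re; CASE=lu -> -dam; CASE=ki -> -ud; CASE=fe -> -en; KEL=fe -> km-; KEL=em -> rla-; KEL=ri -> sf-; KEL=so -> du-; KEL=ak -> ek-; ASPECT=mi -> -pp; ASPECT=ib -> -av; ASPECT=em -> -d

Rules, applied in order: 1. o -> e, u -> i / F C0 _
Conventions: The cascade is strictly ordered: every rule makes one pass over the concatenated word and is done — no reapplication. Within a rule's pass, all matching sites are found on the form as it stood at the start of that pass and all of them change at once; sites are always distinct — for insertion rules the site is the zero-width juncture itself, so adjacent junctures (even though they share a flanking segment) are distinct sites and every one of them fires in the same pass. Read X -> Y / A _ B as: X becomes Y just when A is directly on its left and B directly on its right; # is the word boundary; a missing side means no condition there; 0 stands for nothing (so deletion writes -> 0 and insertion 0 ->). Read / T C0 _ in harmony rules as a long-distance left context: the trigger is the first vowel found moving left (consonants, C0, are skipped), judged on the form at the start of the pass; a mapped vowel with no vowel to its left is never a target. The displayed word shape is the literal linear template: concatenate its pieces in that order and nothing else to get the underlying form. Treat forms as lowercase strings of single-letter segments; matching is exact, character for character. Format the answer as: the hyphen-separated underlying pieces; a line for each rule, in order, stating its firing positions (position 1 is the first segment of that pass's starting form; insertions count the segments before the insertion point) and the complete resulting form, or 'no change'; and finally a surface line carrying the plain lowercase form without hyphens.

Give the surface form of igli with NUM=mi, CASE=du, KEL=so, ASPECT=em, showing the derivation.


underlying: du-igli-d-ku-re
1. o -> e, u -> i / F C0 _: fires at position(s) 9: duiglidkire
surface: duiglidkire


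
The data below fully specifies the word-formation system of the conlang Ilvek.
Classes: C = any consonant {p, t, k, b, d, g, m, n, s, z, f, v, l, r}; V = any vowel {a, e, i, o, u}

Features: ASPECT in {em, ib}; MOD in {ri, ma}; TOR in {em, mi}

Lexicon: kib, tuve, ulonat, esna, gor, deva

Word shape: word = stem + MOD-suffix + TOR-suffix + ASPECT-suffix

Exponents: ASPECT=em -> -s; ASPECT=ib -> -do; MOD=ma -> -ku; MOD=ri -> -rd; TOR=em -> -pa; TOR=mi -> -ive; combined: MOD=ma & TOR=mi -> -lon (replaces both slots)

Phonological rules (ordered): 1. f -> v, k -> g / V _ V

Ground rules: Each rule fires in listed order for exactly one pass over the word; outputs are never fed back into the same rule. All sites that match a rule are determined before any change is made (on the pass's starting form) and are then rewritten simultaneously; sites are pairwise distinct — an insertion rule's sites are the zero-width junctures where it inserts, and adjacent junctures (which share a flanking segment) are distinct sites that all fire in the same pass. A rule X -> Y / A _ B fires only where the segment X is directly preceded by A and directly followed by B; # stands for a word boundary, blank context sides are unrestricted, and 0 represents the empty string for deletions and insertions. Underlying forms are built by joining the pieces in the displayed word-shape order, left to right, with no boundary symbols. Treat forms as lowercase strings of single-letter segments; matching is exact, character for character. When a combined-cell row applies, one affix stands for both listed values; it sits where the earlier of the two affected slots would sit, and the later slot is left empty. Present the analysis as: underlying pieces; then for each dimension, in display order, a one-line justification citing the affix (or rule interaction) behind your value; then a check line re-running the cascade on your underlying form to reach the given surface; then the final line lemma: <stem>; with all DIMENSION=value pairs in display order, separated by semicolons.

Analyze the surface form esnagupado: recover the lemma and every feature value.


underlying: esna-ku-pa-do
ASPECT=ib - signalled by the affix -do
MOD=ma - signalled by the affix -ku
TOR=em - signalled by the affix -pa
check: esnakupado -> esnagupado
lemma: esna; ASPECT=ib; MOD=ma; TOR=em


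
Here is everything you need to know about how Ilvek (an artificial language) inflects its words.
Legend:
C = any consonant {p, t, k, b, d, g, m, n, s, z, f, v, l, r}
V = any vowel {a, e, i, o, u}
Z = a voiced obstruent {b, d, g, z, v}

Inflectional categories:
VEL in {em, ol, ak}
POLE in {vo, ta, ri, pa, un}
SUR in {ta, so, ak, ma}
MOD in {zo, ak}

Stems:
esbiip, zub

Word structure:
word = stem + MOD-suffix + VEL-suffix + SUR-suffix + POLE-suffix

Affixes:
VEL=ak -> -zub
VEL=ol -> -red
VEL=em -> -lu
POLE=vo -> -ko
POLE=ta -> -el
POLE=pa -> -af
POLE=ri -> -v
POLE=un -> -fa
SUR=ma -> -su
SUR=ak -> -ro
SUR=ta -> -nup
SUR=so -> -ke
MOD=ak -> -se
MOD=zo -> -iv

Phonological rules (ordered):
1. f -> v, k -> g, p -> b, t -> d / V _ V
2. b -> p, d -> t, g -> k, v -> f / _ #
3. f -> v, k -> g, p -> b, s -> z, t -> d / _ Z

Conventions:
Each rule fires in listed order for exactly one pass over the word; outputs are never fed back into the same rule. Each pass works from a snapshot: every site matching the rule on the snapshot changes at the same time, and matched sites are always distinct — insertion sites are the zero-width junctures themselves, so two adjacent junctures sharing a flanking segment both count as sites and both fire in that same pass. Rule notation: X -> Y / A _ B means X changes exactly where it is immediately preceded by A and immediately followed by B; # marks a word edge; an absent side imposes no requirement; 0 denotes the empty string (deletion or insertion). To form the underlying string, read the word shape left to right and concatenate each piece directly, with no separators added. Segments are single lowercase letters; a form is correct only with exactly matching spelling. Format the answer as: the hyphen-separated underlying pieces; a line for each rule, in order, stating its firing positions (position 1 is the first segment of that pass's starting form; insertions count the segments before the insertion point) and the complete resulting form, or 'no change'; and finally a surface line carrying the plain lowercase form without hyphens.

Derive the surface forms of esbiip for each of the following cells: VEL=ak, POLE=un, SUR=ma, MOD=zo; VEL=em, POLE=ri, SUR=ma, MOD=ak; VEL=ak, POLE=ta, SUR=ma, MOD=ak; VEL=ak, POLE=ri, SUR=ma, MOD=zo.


cell VEL=ak, POLE=un, SUR=ma, MOD=zo:
underlying: esbiip-iv-zub-su-fa
1. f -> v, k -> g, p -> b, t -> d / V _ V: fires at position(s) 6, 14: esbiibivzubsuva
2. b -> p, d -> t, g -> k, v -> f / _ #: no change
3. f -> v, k -> g, p -> b, s -> z, t -> d / _ Z: fires at position(s) 2: ezbiibivzubsuva
surface: ezbiibivzubsuva

cell VEL=em, POLE=ri, SUR=ma, MOD=ak:
underlying: esbiip-se-lu-su-v
1. f -> v, k -> g, p -> b, t -> d / V _ V: no change
2. b -> p, d -> t, g -> k, v -> f / _ #: fires at position(s) 13: esbiipselusuf
3. f -> v, k -> g, p -> b, s -> z, t -> d / _ Z: fires at position(s) 2: ezbiipselusuf
surface: ezbiipselusuf

cell VEL=ak, POLE=ta, SUR=ma, MOD=ak:
underlying: esbiip-se-zub-su-el
1. f -> v, k -> g, p -> b, t -> d / V _ V: no change
2. b -> p, d -> t, g -> k, v -> f / _ #: no change
3. f -> v, k -> g, p -> b, s -> z, t -> d / _ Z: fires at position(s) 2: ezbiipsezubsuel
surface: ezbiipsezubsuel

cell VEL=ak, POLE=ri, SUR=ma, MOD=zo:
underlying: esbiip-iv-zub-su-v
1. f -> v, k -> g, p -> b, t -> d / V _ V: fires at position(s) 6: esbiibivzubsuv
2. b -> p, d -> t, g -> k, v -> f / _ #: fires at position(s) 14: esbiibivzubsuf
3. f -> v, k -> g, p -> b, s -> z, t -> d / _ Z: fires at position(s) 2: ezbiibivzubsuf
surface: ezbiibivzubsuf


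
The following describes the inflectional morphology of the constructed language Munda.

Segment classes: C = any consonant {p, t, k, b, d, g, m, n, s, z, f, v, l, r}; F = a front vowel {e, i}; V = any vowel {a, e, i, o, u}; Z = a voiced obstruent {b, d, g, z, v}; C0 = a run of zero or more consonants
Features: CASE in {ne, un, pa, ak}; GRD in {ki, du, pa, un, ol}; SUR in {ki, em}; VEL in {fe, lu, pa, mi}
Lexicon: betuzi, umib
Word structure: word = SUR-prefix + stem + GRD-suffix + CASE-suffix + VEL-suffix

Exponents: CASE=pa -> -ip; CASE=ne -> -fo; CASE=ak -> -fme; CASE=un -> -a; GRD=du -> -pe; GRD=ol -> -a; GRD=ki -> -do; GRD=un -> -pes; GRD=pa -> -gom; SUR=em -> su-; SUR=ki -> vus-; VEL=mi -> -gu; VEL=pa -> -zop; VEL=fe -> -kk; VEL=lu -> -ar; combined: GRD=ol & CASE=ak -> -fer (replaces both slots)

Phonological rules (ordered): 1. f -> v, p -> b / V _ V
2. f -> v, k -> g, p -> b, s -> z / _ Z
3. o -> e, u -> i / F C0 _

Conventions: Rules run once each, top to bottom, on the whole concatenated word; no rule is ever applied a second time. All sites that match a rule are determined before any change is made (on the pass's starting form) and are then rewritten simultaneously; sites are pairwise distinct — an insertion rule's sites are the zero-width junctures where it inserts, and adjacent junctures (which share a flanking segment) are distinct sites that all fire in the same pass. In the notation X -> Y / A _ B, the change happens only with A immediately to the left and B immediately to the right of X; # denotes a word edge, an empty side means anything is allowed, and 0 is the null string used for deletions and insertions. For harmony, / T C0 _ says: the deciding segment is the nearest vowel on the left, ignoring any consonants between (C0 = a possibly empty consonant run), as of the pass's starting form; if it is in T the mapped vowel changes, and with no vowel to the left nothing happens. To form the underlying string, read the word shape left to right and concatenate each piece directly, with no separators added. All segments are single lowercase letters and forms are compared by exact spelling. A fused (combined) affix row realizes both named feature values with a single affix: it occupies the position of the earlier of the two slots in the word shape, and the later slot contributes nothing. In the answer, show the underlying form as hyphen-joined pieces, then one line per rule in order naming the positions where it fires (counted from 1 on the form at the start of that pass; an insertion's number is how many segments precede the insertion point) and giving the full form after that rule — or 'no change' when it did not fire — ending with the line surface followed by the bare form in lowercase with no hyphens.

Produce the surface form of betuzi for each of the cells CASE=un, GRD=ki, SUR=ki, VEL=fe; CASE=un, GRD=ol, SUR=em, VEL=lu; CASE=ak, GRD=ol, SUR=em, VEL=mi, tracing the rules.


cell CASE=un, GRD=ki, SUR=ki, VEL=fe:
underlying: vus-betuzi-do-a-kk
1. f -> v, p -> b / V _ V: no change
2. f -> v, k -> g, p -> b, s -> z / _ Z: fires at position(s) 3: vuzbetuzidoakk
3. o -> e, u -> i / F C0 _: fires at position(s) 7, 11: vuzbetizideakk
surface: vuzbetizideakk

cell CASE=un, GRD=ol, SUR=em, VEL=lu:
underlying: su-betuzi-a-a-ar
1. f -> v, p -> b / V _ V: no change
2. f -> v, k -> g, p -> b, s -> z / _ Z: no change
3. o -> e, u -> i / F C0 _: fires at position(s) 6: subetiziaaar
surface: subetiziaaar

cell CASE=ak, GRD=ol, SUR=em, VEL=mi:
underlying: su-betuzi-fer-gu
1. f -> v, p -> b / V _ V: fires at position(s) 9: subetuzivergu
2. f -> v, k -> g, p -> b, s -> z / _ Z: no change
3. o -> e, u -> i / F C0 _: fires at position(s) 6, 13: subetizivergi
surface: subetizivergi


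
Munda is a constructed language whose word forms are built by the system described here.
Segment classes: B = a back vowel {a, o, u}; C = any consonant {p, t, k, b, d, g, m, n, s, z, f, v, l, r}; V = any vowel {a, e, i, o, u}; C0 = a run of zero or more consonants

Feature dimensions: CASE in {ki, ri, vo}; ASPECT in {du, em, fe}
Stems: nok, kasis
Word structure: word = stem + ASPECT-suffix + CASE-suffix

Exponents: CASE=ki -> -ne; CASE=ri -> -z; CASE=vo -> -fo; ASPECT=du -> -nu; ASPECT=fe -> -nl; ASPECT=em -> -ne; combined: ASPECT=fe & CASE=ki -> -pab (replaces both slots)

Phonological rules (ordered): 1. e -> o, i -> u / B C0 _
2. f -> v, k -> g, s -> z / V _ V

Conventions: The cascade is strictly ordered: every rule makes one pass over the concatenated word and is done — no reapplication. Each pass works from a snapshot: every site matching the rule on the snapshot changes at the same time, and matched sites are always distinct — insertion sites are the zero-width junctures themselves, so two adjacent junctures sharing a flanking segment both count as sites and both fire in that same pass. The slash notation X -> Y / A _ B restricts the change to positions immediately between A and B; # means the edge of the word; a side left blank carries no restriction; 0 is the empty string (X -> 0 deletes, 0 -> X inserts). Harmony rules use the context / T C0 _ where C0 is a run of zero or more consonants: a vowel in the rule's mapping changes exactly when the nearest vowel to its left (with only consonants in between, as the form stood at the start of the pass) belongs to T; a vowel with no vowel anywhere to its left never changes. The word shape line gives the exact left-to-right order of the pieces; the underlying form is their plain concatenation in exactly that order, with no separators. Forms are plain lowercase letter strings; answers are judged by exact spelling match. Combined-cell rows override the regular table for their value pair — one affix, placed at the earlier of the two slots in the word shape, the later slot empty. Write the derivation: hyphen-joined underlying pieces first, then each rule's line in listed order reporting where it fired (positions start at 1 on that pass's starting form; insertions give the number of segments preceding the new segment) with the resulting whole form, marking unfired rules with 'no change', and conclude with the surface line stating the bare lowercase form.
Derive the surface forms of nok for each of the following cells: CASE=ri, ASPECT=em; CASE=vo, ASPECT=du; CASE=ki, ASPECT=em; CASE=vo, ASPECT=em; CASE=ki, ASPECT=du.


cell CASE=ri, ASPECT=em:
underlying: nok-ne-z
1. e -> o, i -> u / B C0 _: fires at position(s) 5: noknoz
2. f -> v, k -> g, s -> z / V _ V: no change
surface: noknoz

cell CASE=vo, ASPECT=du:
underlying: nok-nu-fo
1. e -> o, i -> u / B C0 _: no change
2. f -> v, k -> g, s -> z / V _ V: fires at position(s) 6: noknuvo
surface: noknuvo

cell CASE=ki, ASPECT=em:
underlying: nok-ne-ne
1. e -> o, i -> u / B C0 _: fires at position(s) 5: noknone
2. f -> v, k -> g, s -> z / V _ V: no change
surface: noknone

cell CASE=vo, ASPECT=em:
underlying: nok-ne-fo
1. e -> o, i -> u / B C0 _: fires at position(s) 5: noknofo
2. f -> v, k -> g, s -> z / V _ V: fires at position(s) 6: noknovo
surface: noknovo

cell CASE=ki, ASPECT=du:
underlying: nok-nu-ne
1. e -> o, i -> u / B C0 _: fires at position(s) 7: noknuno
2. f -> v, k -> g, s -> z / V _ V: no change
surface: noknuno
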